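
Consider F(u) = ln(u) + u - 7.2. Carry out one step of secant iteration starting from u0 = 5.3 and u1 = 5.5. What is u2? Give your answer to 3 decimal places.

F(5.3) = -0.23229, F(5.5) = 0.00475
u2 = 5.50000 − 0.00475·(5.50000 − 5.30000) / (0.00475 − (-0.23229)) = 5.50000 − (0.00095)/(0.23704) = 5.49599

5.496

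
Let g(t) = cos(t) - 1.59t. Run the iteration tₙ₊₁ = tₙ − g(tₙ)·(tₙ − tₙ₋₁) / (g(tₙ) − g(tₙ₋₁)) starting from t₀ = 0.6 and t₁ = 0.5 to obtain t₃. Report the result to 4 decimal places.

g(0.6) = -0.128664, g(0.5) = 0.082583
t₂ = 0.500000 − 0.082583·(0.500000 − 0.600000) / (0.082583 − (-0.128664)) = 0.500000 − (-0.008258)/(0.211247) = 0.539093
g(0.539093) = 0.001017
t₃ = 0.539093 − 0.001017·(0.539093 − 0.500000) / (0.001017 − 0.082583) = 0.539093 − (0.000040)/(-0.081566) = 0.539580

0.5396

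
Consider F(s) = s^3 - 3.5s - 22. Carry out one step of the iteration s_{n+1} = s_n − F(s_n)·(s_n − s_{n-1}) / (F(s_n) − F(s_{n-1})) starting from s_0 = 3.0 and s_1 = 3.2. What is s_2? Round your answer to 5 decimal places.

F(3.0) = -5.5000000, F(3.2) = -0.4320000
s_2 = 3.2000000 − (-0.4320000)·(3.2000000 − 3.0000000) / (-0.4320000 − (-5.5000000)) = 3.2000000 − (-0.0864000)/(5.0680000) = 3.2170481

3.21705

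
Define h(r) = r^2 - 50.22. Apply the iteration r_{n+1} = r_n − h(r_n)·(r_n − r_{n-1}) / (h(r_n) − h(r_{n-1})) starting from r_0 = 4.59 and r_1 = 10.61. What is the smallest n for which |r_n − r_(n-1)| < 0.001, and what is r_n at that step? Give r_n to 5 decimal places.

n = 6, r_n = 7.08661

h(4.59) = -29.1519000, h(10.61) = 62.3521000
r_2 = 10.6100000 − 62.3521000·(6.0200000)/(91.5040000) = 6.5078882;  |Δ| = 4.1021118
h(6.5078882) = -7.8673917
r_3 = 6.5078882 − (-7.8673917)·(-4.1021118)/(-70.2194917) = 6.9674888;  |Δ| = 0.4596006
h(6.9674888) = -1.6741004
r_4 = 6.9674888 − (-1.6741004)·(0.4596006)/(6.1932914) = 7.0917228;  |Δ| = 0.1242340
h(7.0917228) = 0.0725321
r_5 = 7.0917228 − 0.0725321·(0.1242340)/(1.7466325) = 7.0865637;  |Δ| = 0.0051590
h(7.0865637) = -0.0006143
r_6 = 7.0865637 − (-0.0006143)·(-0.0051590)/(-0.0731464) = 7.0866071;  |Δ| = 0.0000433
|r_6 − r_5| = 0.0000433 < 0.001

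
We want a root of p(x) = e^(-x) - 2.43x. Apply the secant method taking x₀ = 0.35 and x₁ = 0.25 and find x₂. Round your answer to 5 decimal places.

0.30402

p(0.35) = -0.1458119, p(0.25) = 0.1713008
x₂ = 0.2500000 − 0.1713008·(0.2500000 − 0.3500000) / (0.1713008 − (-0.1458119)) = 0.2500000 − (-0.0171301)/(0.3171127) = 0.3040189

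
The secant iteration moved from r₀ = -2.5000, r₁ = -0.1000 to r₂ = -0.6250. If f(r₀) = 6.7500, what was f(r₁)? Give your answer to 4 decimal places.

-1.8900

The secant line through (-2.5000, 6.7500) and (-0.1000, f(r₁)) crosses zero at r₂ = -0.6250.
So (-2.5000, 6.7500), (-0.1000, f(r₁)), (-0.6250, 0) are collinear:
f(r₁) = 6.7500 · (-0.1000 − (-0.6250)) / (-2.5000 − (-0.6250)) = 6.7500 · (0.525000)/(-1.875000) = -1.890000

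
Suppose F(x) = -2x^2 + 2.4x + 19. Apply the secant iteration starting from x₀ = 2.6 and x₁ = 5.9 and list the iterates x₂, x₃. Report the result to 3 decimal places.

3.403, 3.650

F(2.6) = 11.72000, F(5.9) = -36.46000
x₂ = 5.90000 − (-36.46000)·(5.90000 − 2.60000) / (-36.46000 − 11.72000) = 5.90000 − (-120.31800)/(-48.18000) = 3.40274
F(3.40274) = 4.00930
x₃ = 3.40274 − 4.00930·(3.40274 − 5.90000) / (4.00930 − (-36.46000)) = 3.40274 − (-10.01227)/(40.46930) = 3.65014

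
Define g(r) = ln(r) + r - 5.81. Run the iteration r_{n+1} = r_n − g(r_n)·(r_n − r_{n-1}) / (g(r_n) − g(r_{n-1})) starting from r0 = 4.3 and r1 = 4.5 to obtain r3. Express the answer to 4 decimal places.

4.3417

g(4.3) = -0.051385, g(4.5) = 0.194077
r2 = 4.500000 − 0.194077·(4.500000 − 4.300000) / (0.194077 − (-0.051385)) = 4.500000 − (0.038815)/(0.245462) = 4.341868
g(4.341868) = 0.000173
r3 = 4.341868 − 0.000173·(4.341868 − 4.500000) / (0.000173 − 0.194077) = 4.341868 − (-0.000027)/(-0.193905) = 4.341727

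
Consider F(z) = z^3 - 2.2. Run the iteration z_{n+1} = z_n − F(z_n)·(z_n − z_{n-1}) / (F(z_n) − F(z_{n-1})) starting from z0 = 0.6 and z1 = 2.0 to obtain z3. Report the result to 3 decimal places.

F(0.6) = -1.98400, F(2.0) = 5.80000
z2 = 2.00000 − 5.80000·(2.00000 − 0.60000) / (5.80000 − (-1.98400)) = 2.00000 − (8.12000)/(7.78400) = 0.95683
F(0.95683) = -1.32399
z3 = 0.95683 − (-1.32399)·(0.95683 − 2.00000) / (-1.32399 − 5.80000) = 0.95683 − (1.38114)/(-7.12399) = 1.15071

1.151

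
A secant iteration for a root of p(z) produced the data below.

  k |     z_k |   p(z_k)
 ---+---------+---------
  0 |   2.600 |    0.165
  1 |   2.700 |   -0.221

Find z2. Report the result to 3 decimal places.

2.643

z2 = 2.700 − (-0.221)·(2.700 − 2.600) / (-0.221 − 0.165)
   = 2.700 − (-0.02210)/(-0.38600) = 2.64275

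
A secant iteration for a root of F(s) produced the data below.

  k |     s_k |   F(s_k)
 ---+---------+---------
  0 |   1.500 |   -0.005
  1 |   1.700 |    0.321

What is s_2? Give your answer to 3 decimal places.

s_2 = 1.700 − 0.321·(1.700 − 1.500) / (0.321 − (-0.005))
   = 1.700 − (0.06420)/(0.32600) = 1.50307

1.503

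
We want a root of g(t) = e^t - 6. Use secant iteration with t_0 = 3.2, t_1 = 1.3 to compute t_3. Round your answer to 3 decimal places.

g(3.2) = 18.53253, g(1.3) = -2.33070
t_2 = 1.30000 − (-2.33070)·(1.30000 − 3.20000) / (-2.33070 − 18.53253) = 1.30000 − (4.42834)/(-20.86323) = 1.51226
g(1.51226) = -1.46305
t_3 = 1.51226 − (-1.46305)·(1.51226 − 1.30000) / (-1.46305 − (-2.33070)) = 1.51226 − (-0.31054)/(0.86766) = 1.87016

1.870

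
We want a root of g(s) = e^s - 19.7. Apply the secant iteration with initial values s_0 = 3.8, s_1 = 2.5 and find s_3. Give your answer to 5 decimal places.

g(3.8) = 25.0011845, g(2.5) = -7.5175060
s_2 = 2.5000000 − (-7.5175060)·(2.5000000 − 3.8000000) / (-7.5175060 − 25.0011845) = 2.5000000 − (9.7727579)/(-32.5186905) = 2.8005274
g(2.8005274) = -3.2466779
s_3 = 2.8005274 − (-3.2466779)·(2.8005274 − 2.5000000) / (-3.2466779 − (-7.5175060)) = 2.8005274 − (-0.9757157)/(4.2708282) = 3.0289879

3.02899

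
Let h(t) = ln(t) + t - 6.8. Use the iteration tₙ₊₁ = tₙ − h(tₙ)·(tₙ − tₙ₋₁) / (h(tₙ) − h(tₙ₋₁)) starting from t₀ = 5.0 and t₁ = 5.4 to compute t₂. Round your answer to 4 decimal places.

h(5.0) = -0.190562, h(5.4) = 0.286399
t₂ = 5.400000 − 0.286399·(5.400000 − 5.000000) / (0.286399 − (-0.190562)) = 5.400000 − (0.114560)/(0.476961) = 5.159814

5.1598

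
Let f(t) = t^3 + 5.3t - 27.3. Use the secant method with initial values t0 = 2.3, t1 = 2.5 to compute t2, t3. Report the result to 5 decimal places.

2.43028, 2.43307

f(2.3) = -2.9430000, f(2.5) = 1.5750000
t2 = 2.5000000 − 1.5750000·(2.5000000 − 2.3000000) / (1.5750000 − (-2.9430000)) = 2.5000000 − (0.3150000)/(4.5180000) = 2.4302789
f(2.4302789) = -0.0656740
t3 = 2.4302789 − (-0.0656740)·(2.4302789 − 2.5000000) / (-0.0656740 − 1.5750000) = 2.4302789 − (0.0045789)/(-1.6406740) = 2.4330697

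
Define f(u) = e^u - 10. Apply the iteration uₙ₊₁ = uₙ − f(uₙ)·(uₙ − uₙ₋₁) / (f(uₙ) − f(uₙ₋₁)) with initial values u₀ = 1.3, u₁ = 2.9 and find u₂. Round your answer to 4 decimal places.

1.9983

f(1.3) = -6.330703, f(2.9) = 8.174145
u₂ = 2.900000 − 8.174145·(2.900000 − 1.300000) / (8.174145 − (-6.330703)) = 2.900000 − (13.078633)/(14.504849) = 1.998327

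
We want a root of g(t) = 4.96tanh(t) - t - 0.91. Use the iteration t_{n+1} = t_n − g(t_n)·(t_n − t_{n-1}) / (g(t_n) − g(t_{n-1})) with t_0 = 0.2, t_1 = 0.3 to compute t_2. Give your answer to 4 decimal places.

g(0.2) = -0.131018, g(0.3) = 0.234911
t_2 = 0.300000 − 0.234911·(0.300000 − 0.200000) / (0.234911 − (-0.131018)) = 0.300000 − (0.023491)/(0.365929) = 0.235804

0.2358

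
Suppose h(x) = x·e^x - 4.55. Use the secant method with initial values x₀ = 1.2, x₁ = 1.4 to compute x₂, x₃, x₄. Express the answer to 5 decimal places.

1.26684, 1.27284, 1.27342

h(1.2) = -0.5658597, h(1.4) = 1.1272800
x₂ = 1.4000000 − 1.1272800·(1.4000000 − 1.2000000) / (1.1272800 − (-0.5658597)) = 1.4000000 − (0.2254560)/(1.6931396) = 1.2668415
h(1.2668415) = -0.0531901
x₃ = 1.2668415 − (-0.0531901)·(1.2668415 − 1.4000000) / (-0.0531901 − 1.1272800) = 1.2668415 − (0.0070827)/(-1.1804700) = 1.2728414
h(1.2728414) = -0.0047029
x₄ = 1.2728414 − (-0.0047029)·(1.2728414 − 1.2668415) / (-0.0047029 − (-0.0531901)) = 1.2728414 − (-0.0000282)/(0.0484871) = 1.2734233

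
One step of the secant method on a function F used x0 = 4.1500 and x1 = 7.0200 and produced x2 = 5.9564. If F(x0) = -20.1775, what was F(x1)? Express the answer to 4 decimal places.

The secant line through (4.1500, -20.1775) and (7.0200, F(x1)) crosses zero at x2 = 5.9564.
So (4.1500, -20.1775), (7.0200, F(x1)), (5.9564, 0) are collinear:
F(x1) = -20.1775 · (7.0200 − 5.9564) / (4.1500 − 5.9564) = -20.1775 · (1.063600)/(-1.806400) = 11.880419

11.8804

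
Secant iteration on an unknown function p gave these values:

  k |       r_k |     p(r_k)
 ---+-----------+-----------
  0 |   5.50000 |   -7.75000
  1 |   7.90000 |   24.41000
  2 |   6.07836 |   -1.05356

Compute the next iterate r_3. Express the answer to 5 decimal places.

r_3 = 6.07836 − (-1.05356)·(6.07836 − 7.90000) / (-1.05356 − 24.41000)
   = 6.07836 − (1.9192070)/(-25.4635600) = 6.1537307

6.15373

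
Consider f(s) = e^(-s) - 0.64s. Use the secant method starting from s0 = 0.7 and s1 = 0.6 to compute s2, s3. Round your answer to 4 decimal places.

f(0.7) = 0.048585, f(0.6) = 0.164812
s2 = 0.600000 − 0.164812·(0.600000 − 0.700000) / (0.164812 − 0.048585) = 0.600000 − (-0.016481)/(0.116226) = 0.741802
f(0.741802) = 0.001501
s3 = 0.741802 − 0.001501·(0.741802 − 0.600000) / (0.001501 − 0.164812) = 0.741802 − (0.000213)/(-0.163310) = 0.743106

0.7418, 0.7431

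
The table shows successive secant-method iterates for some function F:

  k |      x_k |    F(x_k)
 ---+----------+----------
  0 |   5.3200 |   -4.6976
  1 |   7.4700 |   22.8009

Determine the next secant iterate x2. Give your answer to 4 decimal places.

5.6873

x2 = 7.4700 − 22.8009·(7.4700 − 5.3200) / (22.8009 − (-4.6976))
   = 7.4700 − (49.021935)/(27.498500) = 5.687287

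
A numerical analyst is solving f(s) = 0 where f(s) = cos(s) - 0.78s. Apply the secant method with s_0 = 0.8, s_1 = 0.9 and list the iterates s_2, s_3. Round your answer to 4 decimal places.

f(0.8) = 0.072707, f(0.9) = -0.080390
s_2 = 0.900000 − (-0.080390)·(0.900000 − 0.800000) / (-0.080390 − 0.072707) = 0.900000 − (-0.008039)/(-0.153097) = 0.847491
f(0.847491) = 0.000824
s_3 = 0.847491 − 0.000824·(0.847491 − 0.900000) / (0.000824 − (-0.080390)) = 0.847491 − (-0.000043)/(0.081214) = 0.848023

0.8475, 0.8480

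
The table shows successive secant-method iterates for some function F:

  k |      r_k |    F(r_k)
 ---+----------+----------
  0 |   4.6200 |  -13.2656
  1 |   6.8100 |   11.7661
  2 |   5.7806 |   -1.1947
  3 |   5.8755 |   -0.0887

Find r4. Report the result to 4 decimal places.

r4 = 5.8755 − (-0.0887)·(5.8755 − 5.7806) / (-0.0887 − (-1.1947))
   = 5.8755 − (-0.008418)/(1.106000) = 5.883111

5.8831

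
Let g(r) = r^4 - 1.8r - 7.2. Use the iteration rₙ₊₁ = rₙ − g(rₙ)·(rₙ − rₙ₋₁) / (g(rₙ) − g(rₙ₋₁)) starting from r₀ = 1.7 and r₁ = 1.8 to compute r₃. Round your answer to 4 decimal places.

1.7973

g(1.7) = -1.907900, g(1.8) = 0.057600
r₂ = 1.800000 − 0.057600·(1.800000 − 1.700000) / (0.057600 − (-1.907900)) = 1.800000 − (0.005760)/(1.965500) = 1.797069
g(1.797069) = -0.005322
r₃ = 1.797069 − (-0.005322)·(1.797069 − 1.800000) / (-0.005322 − 0.057600) = 1.797069 − (0.000016)/(-0.062922) = 1.797317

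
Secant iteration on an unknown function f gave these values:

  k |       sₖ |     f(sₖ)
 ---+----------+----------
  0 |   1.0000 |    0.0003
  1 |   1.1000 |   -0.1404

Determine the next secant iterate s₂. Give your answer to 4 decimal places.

s₂ = 1.1000 − (-0.1404)·(1.1000 − 1.0000) / (-0.1404 − 0.0003)
   = 1.1000 − (-0.014040)/(-0.140700) = 1.000213

1.0002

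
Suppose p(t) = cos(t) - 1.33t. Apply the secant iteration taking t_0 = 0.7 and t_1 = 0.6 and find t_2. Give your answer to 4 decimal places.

0.6141

p(0.7) = -0.166158, p(0.6) = 0.027336
t_2 = 0.600000 − 0.027336·(0.600000 − 0.700000) / (0.027336 − (-0.166158)) = 0.600000 − (-0.002734)/(0.193493) = 0.614127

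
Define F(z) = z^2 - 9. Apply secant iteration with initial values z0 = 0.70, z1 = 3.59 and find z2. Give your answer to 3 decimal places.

F(0.70) = -8.51000, F(3.59) = 3.88810
z2 = 3.59000 − 3.88810·(3.59000 − 0.70000) / (3.88810 − (-8.51000)) = 3.59000 − (11.23661)/(12.39810) = 2.68368

2.684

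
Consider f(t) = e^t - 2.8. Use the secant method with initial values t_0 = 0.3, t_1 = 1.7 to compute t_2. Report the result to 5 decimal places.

0.79228

f(0.3) = -1.4501412, f(1.7) = 2.6739474
t_2 = 1.7000000 − 2.6739474·(1.7000000 − 0.3000000) / (2.6739474 − (-1.4501412)) = 1.7000000 − (3.7435263)/(4.1240886) = 0.7922779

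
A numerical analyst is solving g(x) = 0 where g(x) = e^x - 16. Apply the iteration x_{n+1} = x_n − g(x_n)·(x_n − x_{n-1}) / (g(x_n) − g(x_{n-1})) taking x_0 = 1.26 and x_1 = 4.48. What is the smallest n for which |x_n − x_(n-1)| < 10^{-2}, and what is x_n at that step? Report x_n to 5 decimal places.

n = 8, x_n = 2.77252

g(1.26) = -12.4745785, g(4.48) = 72.2346727
x_2 = 4.4800000 − 72.2346727·(3.2200000)/(84.7092512) = 1.7341884;  |Δ| = 2.7458116
g(1.7341884) = -10.3356713
x_3 = 1.7341884 − (-10.3356713)·(-2.7458116)/(-82.5703440) = 2.0778930;  |Δ| = 0.3437046
g(2.0778930) = -8.0123789
x_4 = 2.0778930 − (-8.0123789)·(0.3437046)/(2.3232924) = 3.2632330;  |Δ| = 1.1853400
g(3.2632330) = 10.1338914
x_5 = 3.2632330 − 10.1338914·(1.1853400)/(18.1462704) = 2.6012729;  |Δ| = 0.6619601
g(2.6012729) = -2.5191132
x_6 = 2.6012729 − (-2.5191132)·(-0.6619601)/(-12.6530047) = 2.7330639;  |Δ| = 0.1317910
g(2.7330639) = -0.6200623
x_7 = 2.7330639 − (-0.6200623)·(0.1317910)/(1.8990509) = 2.7760952;  |Δ| = 0.0430313
g(2.7760952) = 0.0562025
x_8 = 2.7760952 − 0.0562025·(0.0430313)/(0.6762648) = 2.7725190;  |Δ| = 0.0035762
|x_8 − x_7| = 0.0035762 < 10^{-2}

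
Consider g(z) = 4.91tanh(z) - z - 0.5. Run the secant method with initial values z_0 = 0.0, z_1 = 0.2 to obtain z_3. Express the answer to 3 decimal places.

g(0.0) = -0.50000, g(0.2) = 0.26911
z_2 = 0.20000 − 0.26911·(0.20000 − 0.00000) / (0.26911 − (-0.50000)) = 0.20000 − (0.05382)/(0.76911) = 0.13002
g(0.13002) = 0.00480
z_3 = 0.13002 − 0.00480·(0.13002 − 0.20000) / (0.00480 − 0.26911) = 0.13002 − (-0.00034)/(-0.26431) = 0.12875

0.129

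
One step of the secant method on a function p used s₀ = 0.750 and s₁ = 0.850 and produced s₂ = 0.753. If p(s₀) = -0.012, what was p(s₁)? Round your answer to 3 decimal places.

0.388

The secant line through (0.750, -0.012) and (0.850, p(s₁)) crosses zero at s₂ = 0.753.
So (0.750, -0.012), (0.850, p(s₁)), (0.753, 0) are collinear:
p(s₁) = -0.012 · (0.850 − 0.753) / (0.750 − 0.753) = -0.012 · (0.09700)/(-0.00300) = 0.38800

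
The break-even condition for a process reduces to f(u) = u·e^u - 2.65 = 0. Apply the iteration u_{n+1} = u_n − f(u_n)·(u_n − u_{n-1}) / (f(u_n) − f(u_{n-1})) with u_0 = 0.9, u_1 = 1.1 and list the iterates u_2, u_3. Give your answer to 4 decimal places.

f(0.9) = -0.436357, f(1.1) = 0.654583
u_2 = 1.100000 − 0.654583·(1.100000 − 0.900000) / (0.654583 − (-0.436357)) = 1.100000 − (0.130917)/(1.090940) = 0.979997
f(0.979997) = -0.038851
u_3 = 0.979997 − (-0.038851)·(0.979997 − 1.100000) / (-0.038851 − 0.654583) = 0.979997 − (0.004662)/(-0.693434) = 0.986720

0.9800, 0.9867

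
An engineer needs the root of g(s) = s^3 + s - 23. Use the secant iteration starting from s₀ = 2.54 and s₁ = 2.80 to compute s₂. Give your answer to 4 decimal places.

2.7218

g(2.54) = -4.072936, g(2.80) = 1.752000
s₂ = 2.800000 − 1.752000·(2.800000 − 2.540000) / (1.752000 − (-4.072936)) = 2.800000 − (0.455520)/(5.824936) = 2.721798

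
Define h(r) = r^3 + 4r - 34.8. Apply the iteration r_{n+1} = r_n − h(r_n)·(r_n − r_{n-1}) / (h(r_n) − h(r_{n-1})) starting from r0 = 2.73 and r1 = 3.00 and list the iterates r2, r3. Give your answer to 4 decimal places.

2.8534, 2.8586

h(2.73) = -3.533583, h(3.00) = 4.200000
r2 = 3.000000 − 4.200000·(3.000000 − 2.730000) / (4.200000 − (-3.533583)) = 3.000000 − (1.134000)/(7.733583) = 2.853367
h(2.853367) = -0.155270
r3 = 2.853367 − (-0.155270)·(2.853367 − 3.000000) / (-0.155270 − 4.200000) = 2.853367 − (0.022768)/(-4.355270) = 2.858594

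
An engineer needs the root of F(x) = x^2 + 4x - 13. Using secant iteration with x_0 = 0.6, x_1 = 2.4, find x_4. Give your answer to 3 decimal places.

F(0.6) = -10.24000, F(2.4) = 2.36000
x_2 = 2.40000 − 2.36000·(2.40000 − 0.60000) / (2.36000 − (-10.24000)) = 2.40000 − (4.24800)/(12.60000) = 2.06286
F(2.06286) = -0.49319
x_3 = 2.06286 − (-0.49319)·(2.06286 − 2.40000) / (-0.49319 − 2.36000) = 2.06286 − (0.16628)/(-2.85319) = 2.12113
F(2.12113) = -0.01625
x_4 = 2.12113 − (-0.01625)·(2.12113 − 2.06286) / (-0.01625 − (-0.49319)) = 2.12113 − (-0.00095)/(0.47694) = 2.12312

2.123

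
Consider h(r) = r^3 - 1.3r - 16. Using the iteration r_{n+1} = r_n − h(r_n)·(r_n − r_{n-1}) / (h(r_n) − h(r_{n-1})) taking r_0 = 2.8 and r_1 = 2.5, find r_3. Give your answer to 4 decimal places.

2.6922

h(2.8) = 2.312000, h(2.5) = -3.625000
r_2 = 2.500000 − (-3.625000)·(2.500000 − 2.800000) / (-3.625000 − 2.312000) = 2.500000 − (1.087500)/(-5.937000) = 2.683173
h(2.683173) = -0.170836
r_3 = 2.683173 − (-0.170836)·(2.683173 − 2.500000) / (-0.170836 − (-3.625000)) = 2.683173 − (-0.031293)/(3.454164) = 2.692233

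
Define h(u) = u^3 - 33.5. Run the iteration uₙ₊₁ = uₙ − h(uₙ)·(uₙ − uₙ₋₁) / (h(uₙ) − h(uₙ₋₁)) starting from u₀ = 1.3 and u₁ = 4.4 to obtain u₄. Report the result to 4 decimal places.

h(1.3) = -31.303000, h(4.4) = 51.684000
u₂ = 4.400000 − 51.684000·(4.400000 − 1.300000) / (51.684000 − (-31.303000)) = 4.400000 − (160.220400)/(82.987000) = 2.469331
h(2.469331) = -18.443012
u₃ = 2.469331 − (-18.443012)·(2.469331 − 4.400000) / (-18.443012 − 51.684000) = 2.469331 − (35.607345)/(-70.127012) = 2.977086
h(2.977086) = -7.113954
u₄ = 2.977086 − (-7.113954)·(2.977086 − 2.469331) / (-7.113954 − (-18.443012)) = 2.977086 − (-3.612146)/(11.329058) = 3.295925

3.2959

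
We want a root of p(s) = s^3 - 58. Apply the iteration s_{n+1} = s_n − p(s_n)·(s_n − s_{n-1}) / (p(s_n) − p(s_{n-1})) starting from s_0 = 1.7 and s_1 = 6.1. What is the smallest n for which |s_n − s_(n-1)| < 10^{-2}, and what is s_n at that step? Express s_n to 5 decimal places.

p(1.7) = -53.0870000, p(6.1) = 168.9810000
s_2 = 6.1000000 − 168.9810000·(4.4000000)/(222.0680000) = 2.7518526;  |Δ| = 3.3481474
p(2.7518526) = -37.1610661
s_3 = 2.7518526 − (-37.1610661)·(-3.3481474)/(-206.1420661) = 3.3554205;  |Δ| = 0.6035679
p(3.3554205) = -20.2218364
s_4 = 3.3554205 − (-20.2218364)·(0.6035679)/(16.9392297) = 4.0759521;  |Δ| = 0.7205316
p(4.0759521) = 9.7153625
s_5 = 4.0759521 − 9.7153625·(0.7205316)/(29.9371989) = 3.8421217;  |Δ| = 0.2338304
p(3.8421217) = -1.2829860
s_6 = 3.8421217 − (-1.2829860)·(-0.2338304)/(-10.9983485) = 3.8693986;  |Δ| = 0.0272769
p(3.8693986) = -0.0664123
s_7 = 3.8693986 − (-0.0664123)·(0.0272769)/(1.2165737) = 3.8708877;  |Δ| = 0.0014890
|s_7 − s_6| = 0.0014890 < 10^{-2}

n = 7, s_n = 3.87089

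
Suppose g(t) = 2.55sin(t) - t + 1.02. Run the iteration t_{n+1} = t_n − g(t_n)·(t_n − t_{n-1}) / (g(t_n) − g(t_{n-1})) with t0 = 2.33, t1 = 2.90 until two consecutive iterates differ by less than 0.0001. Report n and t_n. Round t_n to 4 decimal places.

n = 5, t_n = 2.5151

g(2.33) = 0.539730, g(2.90) = -1.269914
t2 = 2.900000 − (-1.269914)·(0.570000)/(-1.809644) = 2.500004;  |Δ| = 0.399996
g(2.500004) = 0.046093
t3 = 2.500004 − 0.046093·(-0.399996)/(1.316007) = 2.514013;  |Δ| = 0.014010
g(2.514013) = 0.003313
t4 = 2.514013 − 0.003313·(0.014010)/(-0.042779) = 2.515099;  |Δ| = 0.001085
g(2.515099) = -0.000012
t5 = 2.515099 − (-0.000012)·(0.001085)/(-0.003326) = 2.515094;  |Δ| = 0.000004
|t5 − t4| = 0.000004 < 0.0001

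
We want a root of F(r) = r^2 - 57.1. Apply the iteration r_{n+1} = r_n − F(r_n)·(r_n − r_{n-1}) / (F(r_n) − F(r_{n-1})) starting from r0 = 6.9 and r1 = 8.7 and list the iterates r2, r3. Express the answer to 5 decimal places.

7.50833, 7.55306

F(6.9) = -9.4900000, F(8.7) = 18.5900000
r2 = 8.7000000 − 18.5900000·(8.7000000 − 6.9000000) / (18.5900000 − (-9.4900000)) = 8.7000000 − (33.4620000)/(28.0800000) = 7.5083333
F(7.5083333) = -0.7249306
r3 = 7.5083333 − (-0.7249306)·(7.5083333 − 8.7000000) / (-0.7249306 − 18.5900000) = 7.5083333 − (0.8638756)/(-19.3149306) = 7.5530591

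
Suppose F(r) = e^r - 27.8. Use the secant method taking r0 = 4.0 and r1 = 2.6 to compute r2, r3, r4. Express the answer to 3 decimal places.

F(4.0) = 26.79815, F(2.6) = -14.33626
r2 = 2.60000 − (-14.33626)·(2.60000 − 4.00000) / (-14.33626 − 26.79815) = 2.60000 − (20.07077)/(-41.13441) = 3.08793
F(3.08793) = -5.86834
r3 = 3.08793 − (-5.86834)·(3.08793 − 2.60000) / (-5.86834 − (-14.33626)) = 3.08793 − (-2.86335)/(8.46792) = 3.42607
F(3.42607) = 2.95559
r4 = 3.42607 − 2.95559·(3.42607 − 3.08793) / (2.95559 − (-5.86834)) = 3.42607 − (0.99940)/(8.82393) = 3.31281

3.088, 3.426, 3.313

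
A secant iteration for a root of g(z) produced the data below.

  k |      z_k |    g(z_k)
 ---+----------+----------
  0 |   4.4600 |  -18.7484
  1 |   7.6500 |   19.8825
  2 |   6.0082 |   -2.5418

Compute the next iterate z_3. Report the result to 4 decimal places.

6.1943

z_3 = 6.0082 − (-2.5418)·(6.0082 − 7.6500) / (-2.5418 − 19.8825)
   = 6.0082 − (4.173127)/(-22.424300) = 6.194298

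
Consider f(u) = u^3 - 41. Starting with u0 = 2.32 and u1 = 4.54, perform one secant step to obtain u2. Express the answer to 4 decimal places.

3.1006

f(2.32) = -28.512832, f(4.54) = 52.576664
u2 = 4.540000 − 52.576664·(4.540000 − 2.320000) / (52.576664 − (-28.512832)) = 4.540000 − (116.720194)/(81.089496) = 3.100600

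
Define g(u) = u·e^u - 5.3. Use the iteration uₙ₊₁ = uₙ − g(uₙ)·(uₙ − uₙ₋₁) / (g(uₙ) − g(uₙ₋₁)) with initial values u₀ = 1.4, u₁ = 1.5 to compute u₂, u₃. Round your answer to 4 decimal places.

g(1.4) = 0.377280, g(1.5) = 1.422534
u₂ = 1.500000 − 1.422534·(1.500000 − 1.400000) / (1.422534 − 0.377280) = 1.500000 − (0.142253)/(1.045254) = 1.363905
g(1.363905) = 0.034833
u₃ = 1.363905 − 0.034833·(1.363905 − 1.500000) / (0.034833 − 1.422534) = 1.363905 − (-0.004741)/(-1.387700) = 1.360489

1.3639, 1.3605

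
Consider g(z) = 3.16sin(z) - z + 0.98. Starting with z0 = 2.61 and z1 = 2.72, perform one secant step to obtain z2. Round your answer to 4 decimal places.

2.6026

g(2.61) = -0.028174, g(2.72) = -0.446883
z2 = 2.720000 − (-0.446883)·(2.720000 − 2.610000) / (-0.446883 − (-0.028174)) = 2.720000 − (-0.049157)/(-0.418709) = 2.602598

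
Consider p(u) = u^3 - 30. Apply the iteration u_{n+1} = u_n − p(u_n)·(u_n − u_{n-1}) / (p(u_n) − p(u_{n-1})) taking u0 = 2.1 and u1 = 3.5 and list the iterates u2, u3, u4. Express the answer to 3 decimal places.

2.964, 3.090, 3.108

p(2.1) = -20.73900, p(3.5) = 12.87500
u2 = 3.50000 − 12.87500·(3.50000 − 2.10000) / (12.87500 − (-20.73900)) = 3.50000 − (18.02500)/(33.61400) = 2.96377
p(2.96377) = -3.96657
u3 = 2.96377 − (-3.96657)·(2.96377 − 3.50000) / (-3.96657 − 12.87500) = 2.96377 − (2.12702)/(-16.84157) = 3.09006
p(3.09006) = -0.49464
u4 = 3.09006 − (-0.49464)·(3.09006 − 2.96377) / (-0.49464 − (-3.96657)) = 3.09006 − (-0.06247)/(3.47194) = 3.10805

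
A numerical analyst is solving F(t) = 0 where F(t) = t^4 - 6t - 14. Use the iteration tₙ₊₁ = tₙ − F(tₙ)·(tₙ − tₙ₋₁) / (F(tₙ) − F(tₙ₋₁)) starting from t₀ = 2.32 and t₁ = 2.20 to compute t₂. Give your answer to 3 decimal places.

2.294

F(2.32) = 1.05023, F(2.20) = -3.77440
t₂ = 2.20000 − (-3.77440)·(2.20000 − 2.32000) / (-3.77440 − 1.05023) = 2.20000 − (0.45293)/(-4.82463) = 2.29388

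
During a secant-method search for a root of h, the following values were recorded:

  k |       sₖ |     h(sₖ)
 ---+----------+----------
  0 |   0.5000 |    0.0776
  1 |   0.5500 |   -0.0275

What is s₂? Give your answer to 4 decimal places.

s₂ = 0.5500 − (-0.0275)·(0.5500 − 0.5000) / (-0.0275 − 0.0776)
   = 0.5500 − (-0.001375)/(-0.105100) = 0.536917

0.5369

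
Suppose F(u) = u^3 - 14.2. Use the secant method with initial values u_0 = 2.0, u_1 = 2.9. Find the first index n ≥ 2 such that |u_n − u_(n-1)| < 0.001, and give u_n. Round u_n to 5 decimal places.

F(2.0) = -6.2000000, F(2.9) = 10.1890000
u_2 = 2.9000000 − 10.1890000·(0.9000000)/(16.3890000) = 2.3404723;  |Δ| = 0.5595277
F(2.3404723) = -1.3793366
u_3 = 2.3404723 − (-1.3793366)·(-0.5595277)/(-11.5683366) = 2.4071869;  |Δ| = 0.0667146
F(2.4071869) = -0.2514385
u_4 = 2.4071869 − (-0.2514385)·(0.0667146)/(1.1278981) = 2.4220593;  |Δ| = 0.0148725
F(2.4220593) = 0.0086997
u_5 = 2.4220593 − 0.0086997·(0.0148725)/(0.2601382) = 2.4215620;  |Δ| = 0.0004974
|u_5 − u_4| = 0.0004974 < 0.001

n = 5, u_n = 2.42156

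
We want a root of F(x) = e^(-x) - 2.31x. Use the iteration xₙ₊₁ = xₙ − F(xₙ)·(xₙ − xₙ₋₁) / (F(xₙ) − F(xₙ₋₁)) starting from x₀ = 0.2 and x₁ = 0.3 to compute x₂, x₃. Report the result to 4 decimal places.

0.3155, 0.3157

F(0.2) = 0.356731, F(0.3) = 0.047818
x₂ = 0.300000 − 0.047818·(0.300000 − 0.200000) / (0.047818 − 0.356731) = 0.300000 − (0.004782)/(-0.308913) = 0.315480
F(0.315480) = 0.000681
x₃ = 0.315480 − 0.000681·(0.315480 − 0.300000) / (0.000681 − 0.047818) = 0.315480 − (0.000011)/(-0.047137) = 0.315703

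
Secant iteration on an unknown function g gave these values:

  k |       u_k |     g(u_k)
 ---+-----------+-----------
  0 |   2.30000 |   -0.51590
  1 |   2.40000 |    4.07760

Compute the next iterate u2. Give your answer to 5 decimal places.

2.31123

u2 = 2.40000 − 4.07760·(2.40000 − 2.30000) / (4.07760 − (-0.51590))
   = 2.40000 − (0.4077600)/(4.5935000) = 2.3112311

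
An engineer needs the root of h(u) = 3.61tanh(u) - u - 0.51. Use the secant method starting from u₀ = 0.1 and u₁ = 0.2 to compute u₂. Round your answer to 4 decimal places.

0.1990

h(0.1) = -0.250199, h(0.2) = 0.002525
u₂ = 0.200000 − 0.002525·(0.200000 − 0.100000) / (0.002525 − (-0.250199)) = 0.200000 − (0.000252)/(0.252723) = 0.199001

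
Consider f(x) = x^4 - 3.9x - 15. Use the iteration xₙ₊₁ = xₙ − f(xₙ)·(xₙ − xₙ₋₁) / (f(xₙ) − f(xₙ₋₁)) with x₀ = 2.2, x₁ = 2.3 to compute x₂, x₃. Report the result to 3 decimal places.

f(2.2) = -0.15440, f(2.3) = 4.01410
x₂ = 2.30000 − 4.01410·(2.30000 − 2.20000) / (4.01410 − (-0.15440)) = 2.30000 − (0.40141)/(4.16850) = 2.20370
f(2.20370) = -0.01069
x₃ = 2.20370 − (-0.01069)·(2.20370 − 2.30000) / (-0.01069 − 4.01410) = 2.20370 − (0.00103)/(-4.02479) = 2.20396

2.204, 2.204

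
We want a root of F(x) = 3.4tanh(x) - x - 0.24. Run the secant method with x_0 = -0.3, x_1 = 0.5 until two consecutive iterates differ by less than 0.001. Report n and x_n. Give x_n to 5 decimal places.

F(-0.3) = -0.9304629, F(0.5) = 0.8311983
x_2 = 0.5000000 − 0.8311983·(0.8000000)/(1.7616612) = 0.1225389;  |Δ| = 0.3774611
F(0.1225389) = 0.0520203
x_3 = 0.1225389 − 0.0520203·(-0.3774611)/(-0.7791780) = 0.0973384;  |Δ| = 0.0252005
F(0.0973384) = -0.0074292
x_4 = 0.0973384 − (-0.0074292)·(-0.0252005)/(-0.0594495) = 0.1004876;  |Δ| = 0.0031492
F(0.1004876) = 0.0000248
x_5 = 0.1004876 − 0.0000248·(0.0031492)/(0.0074540) = 0.1004771;  |Δ| = 0.0000105
|x_5 − x_4| = 0.0000105 < 0.001

n = 5, x_n = 0.10048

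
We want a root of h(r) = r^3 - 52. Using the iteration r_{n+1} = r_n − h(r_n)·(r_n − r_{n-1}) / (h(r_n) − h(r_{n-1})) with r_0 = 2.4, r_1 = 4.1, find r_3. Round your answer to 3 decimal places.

3.718

h(2.4) = -38.17600, h(4.1) = 16.92100
r_2 = 4.10000 − 16.92100·(4.10000 − 2.40000) / (16.92100 − (-38.17600)) = 4.10000 − (28.76570)/(55.09700) = 3.57791
h(3.57791) = -6.19767
r_3 = 3.57791 − (-6.19767)·(3.57791 − 4.10000) / (-6.19767 − 16.92100) = 3.57791 − (3.23576)/(-23.11867) = 3.71787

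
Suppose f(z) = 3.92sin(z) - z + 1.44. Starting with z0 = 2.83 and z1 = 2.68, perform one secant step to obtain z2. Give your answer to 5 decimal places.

f(2.83) = -0.1882261, f(2.68) = 0.5058686
z2 = 2.6800000 − 0.5058686·(2.6800000 − 2.8300000) / (0.5058686 − (-0.1882261)) = 2.6800000 − (-0.0758803)/(0.6940947) = 2.7893227

2.78932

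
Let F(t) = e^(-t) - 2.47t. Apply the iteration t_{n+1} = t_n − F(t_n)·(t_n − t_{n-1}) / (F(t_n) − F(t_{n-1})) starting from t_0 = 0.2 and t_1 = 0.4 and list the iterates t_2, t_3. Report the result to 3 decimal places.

0.301, 0.300

F(0.2) = 0.32473, F(0.4) = -0.31768
t_2 = 0.40000 − (-0.31768)·(0.40000 − 0.20000) / (-0.31768 − 0.32473) = 0.40000 − (-0.06354)/(-0.64241) = 0.30110
F(0.30110) = -0.00371
t_3 = 0.30110 − (-0.00371)·(0.30110 − 0.40000) / (-0.00371 − (-0.31768)) = 0.30110 − (0.00037)/(0.31397) = 0.29993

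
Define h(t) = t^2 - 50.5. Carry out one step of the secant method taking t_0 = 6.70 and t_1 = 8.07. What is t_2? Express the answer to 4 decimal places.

7.0798

h(6.70) = -5.610000, h(8.07) = 14.624900
t_2 = 8.070000 − 14.624900·(8.070000 − 6.700000) / (14.624900 − (-5.610000)) = 8.070000 − (20.036113)/(20.234900) = 7.079824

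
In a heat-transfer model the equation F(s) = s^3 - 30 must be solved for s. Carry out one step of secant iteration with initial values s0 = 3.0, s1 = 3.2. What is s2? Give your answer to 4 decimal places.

F(3.0) = -3.000000, F(3.2) = 2.768000
s2 = 3.200000 − 2.768000·(3.200000 − 3.000000) / (2.768000 − (-3.000000)) = 3.200000 − (0.553600)/(5.768000) = 3.104022

3.1040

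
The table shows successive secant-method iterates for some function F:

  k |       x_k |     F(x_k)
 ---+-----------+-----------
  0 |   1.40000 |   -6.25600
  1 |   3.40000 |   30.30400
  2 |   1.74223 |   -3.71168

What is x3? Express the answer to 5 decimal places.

x3 = 1.74223 − (-3.71168)·(1.74223 − 3.40000) / (-3.71168 − 30.30400)
   = 1.74223 − (6.1531118)/(-34.0156800) = 1.9231205

1.92312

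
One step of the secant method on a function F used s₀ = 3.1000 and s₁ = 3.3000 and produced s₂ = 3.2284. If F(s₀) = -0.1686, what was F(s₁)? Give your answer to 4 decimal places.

The secant line through (3.1000, -0.1686) and (3.3000, F(s₁)) crosses zero at s₂ = 3.2284.
So (3.1000, -0.1686), (3.3000, F(s₁)), (3.2284, 0) are collinear:
F(s₁) = -0.1686 · (3.3000 − 3.2284) / (3.1000 − 3.2284) = -0.1686 · (0.071600)/(-0.128400) = 0.094017

0.0940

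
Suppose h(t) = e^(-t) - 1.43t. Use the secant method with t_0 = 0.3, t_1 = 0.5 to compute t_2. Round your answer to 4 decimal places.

0.4484

h(0.3) = 0.311818, h(0.5) = -0.108469
t_2 = 0.500000 − (-0.108469)·(0.500000 − 0.300000) / (-0.108469 − 0.311818) = 0.500000 − (-0.021694)/(-0.420288) = 0.448383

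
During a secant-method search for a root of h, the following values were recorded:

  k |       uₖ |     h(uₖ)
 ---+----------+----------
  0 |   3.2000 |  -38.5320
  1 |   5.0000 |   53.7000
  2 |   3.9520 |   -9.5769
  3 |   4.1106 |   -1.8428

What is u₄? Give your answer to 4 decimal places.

u₄ = 4.1106 − (-1.8428)·(4.1106 − 3.9520) / (-1.8428 − (-9.5769))
   = 4.1106 − (-0.292268)/(7.734100) = 4.148390

4.1484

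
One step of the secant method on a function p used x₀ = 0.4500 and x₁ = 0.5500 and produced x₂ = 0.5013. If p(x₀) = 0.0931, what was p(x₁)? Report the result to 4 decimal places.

The secant line through (0.4500, 0.0931) and (0.5500, p(x₁)) crosses zero at x₂ = 0.5013.
So (0.4500, 0.0931), (0.5500, p(x₁)), (0.5013, 0) are collinear:
p(x₁) = 0.0931 · (0.5500 − 0.5013) / (0.4500 − 0.5013) = 0.0931 · (0.048700)/(-0.051300) = -0.088381

-0.0884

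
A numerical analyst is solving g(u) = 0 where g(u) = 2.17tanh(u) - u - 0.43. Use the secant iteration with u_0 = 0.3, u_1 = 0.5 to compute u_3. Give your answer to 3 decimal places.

0.406

g(0.3) = -0.09785, g(0.5) = 0.07279
u_2 = 0.50000 − 0.07279·(0.50000 − 0.30000) / (0.07279 − (-0.09785)) = 0.50000 − (0.01456)/(0.17065) = 0.41468
g(0.41468) = 0.00692
u_3 = 0.41468 − 0.00692·(0.41468 − 0.50000) / (0.00692 − 0.07279) = 0.41468 − (-0.00059)/(-0.06588) = 0.40573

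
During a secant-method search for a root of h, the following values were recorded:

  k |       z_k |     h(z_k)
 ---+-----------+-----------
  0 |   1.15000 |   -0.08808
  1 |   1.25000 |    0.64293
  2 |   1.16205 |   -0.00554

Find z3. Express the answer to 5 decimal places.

z3 = 1.16205 − (-0.00554)·(1.16205 − 1.25000) / (-0.00554 − 0.64293)
   = 1.16205 − (0.0004872)/(-0.6484700) = 1.1628014

1.16280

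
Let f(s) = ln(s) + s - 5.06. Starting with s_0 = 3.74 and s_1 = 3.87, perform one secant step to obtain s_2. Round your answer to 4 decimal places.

f(3.74) = -0.000914, f(3.87) = 0.163255
s_2 = 3.870000 − 0.163255·(3.870000 − 3.740000) / (0.163255 − (-0.000914)) = 3.870000 − (0.021223)/(0.164169) = 3.740724

3.7407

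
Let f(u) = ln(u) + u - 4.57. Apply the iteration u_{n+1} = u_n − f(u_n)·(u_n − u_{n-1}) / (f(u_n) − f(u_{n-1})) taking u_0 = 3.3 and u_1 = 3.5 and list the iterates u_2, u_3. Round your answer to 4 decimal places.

f(3.3) = -0.076078, f(3.5) = 0.182763
u_2 = 3.500000 − 0.182763·(3.500000 − 3.300000) / (0.182763 − (-0.076078)) = 3.500000 − (0.036553)/(0.258841) = 3.358783
f(3.358783) = 0.000362
u_3 = 3.358783 − 0.000362·(3.358783 − 3.500000) / (0.000362 − 0.182763) = 3.358783 − (-0.000051)/(-0.182401) = 3.358503

3.3588, 3.3585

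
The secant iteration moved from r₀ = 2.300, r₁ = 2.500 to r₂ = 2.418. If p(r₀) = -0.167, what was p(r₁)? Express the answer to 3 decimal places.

0.116

The secant line through (2.300, -0.167) and (2.500, p(r₁)) crosses zero at r₂ = 2.418.
So (2.300, -0.167), (2.500, p(r₁)), (2.418, 0) are collinear:
p(r₁) = -0.167 · (2.500 − 2.418) / (2.300 − 2.418) = -0.167 · (0.08200)/(-0.11800) = 0.11605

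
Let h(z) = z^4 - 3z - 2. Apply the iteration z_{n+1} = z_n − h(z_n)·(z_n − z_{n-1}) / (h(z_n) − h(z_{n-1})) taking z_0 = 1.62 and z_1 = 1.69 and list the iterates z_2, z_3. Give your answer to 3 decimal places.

1.618, 1.618

h(1.62) = 0.02748, h(1.69) = 1.08731
z_2 = 1.69000 − 1.08731·(1.69000 − 1.62000) / (1.08731 − 0.02748) = 1.69000 − (0.07611)/(1.05983) = 1.61819
h(1.61819) = 0.00211
z_3 = 1.61819 − 0.00211·(1.61819 − 1.69000) / (0.00211 − 1.08731) = 1.61819 − (-0.00015)/(-1.08520) = 1.61805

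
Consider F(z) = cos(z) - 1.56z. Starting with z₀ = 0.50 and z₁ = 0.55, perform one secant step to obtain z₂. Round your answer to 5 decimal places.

0.54734

F(0.50) = 0.0975826, F(0.55) = -0.0054755
z₂ = 0.5500000 − (-0.0054755)·(0.5500000 − 0.5000000) / (-0.0054755 − 0.0975826) = 0.5500000 − (-0.0002738)/(-0.1030580) = 0.5473435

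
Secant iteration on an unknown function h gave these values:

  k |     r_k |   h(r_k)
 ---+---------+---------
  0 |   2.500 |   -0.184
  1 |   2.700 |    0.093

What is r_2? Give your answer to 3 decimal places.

2.633

r_2 = 2.700 − 0.093·(2.700 − 2.500) / (0.093 − (-0.184))
   = 2.700 − (0.01860)/(0.27700) = 2.63285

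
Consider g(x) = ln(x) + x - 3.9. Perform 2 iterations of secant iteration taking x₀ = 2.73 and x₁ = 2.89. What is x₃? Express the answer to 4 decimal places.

2.8520

g(2.73) = -0.165698, g(2.89) = 0.051257
x₂ = 2.890000 − 0.051257·(2.890000 − 2.730000) / (0.051257 − (-0.165698)) = 2.890000 − (0.008201)/(0.216955) = 2.852199
g(2.852199) = 0.000290
x₃ = 2.852199 − 0.000290·(2.852199 − 2.890000) / (0.000290 − 0.051257) = 2.852199 − (-0.000011)/(-0.050967) = 2.851984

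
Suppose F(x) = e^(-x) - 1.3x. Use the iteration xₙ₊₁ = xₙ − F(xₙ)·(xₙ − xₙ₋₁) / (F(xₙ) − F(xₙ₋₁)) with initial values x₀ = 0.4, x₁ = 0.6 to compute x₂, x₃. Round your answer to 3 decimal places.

0.479, 0.477

F(0.4) = 0.15032, F(0.6) = -0.23119
x₂ = 0.60000 − (-0.23119)·(0.60000 − 0.40000) / (-0.23119 − 0.15032) = 0.60000 − (-0.04624)/(-0.38151) = 0.47880
F(0.47880) = -0.00292
x₃ = 0.47880 − (-0.00292)·(0.47880 − 0.60000) / (-0.00292 − (-0.23119)) = 0.47880 − (0.00035)/(0.22827) = 0.47725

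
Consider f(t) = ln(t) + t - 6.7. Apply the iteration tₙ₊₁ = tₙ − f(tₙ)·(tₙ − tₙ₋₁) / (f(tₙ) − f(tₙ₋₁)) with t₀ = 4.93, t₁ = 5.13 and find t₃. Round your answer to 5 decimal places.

5.07556

f(4.93) = -0.1746610, f(5.13) = 0.0651057
t₂ = 5.1300000 − 0.0651057·(5.1300000 − 4.9300000) / (0.0651057 − (-0.1746610)) = 5.1300000 − (0.0130211)/(0.2397667) = 5.0756925
f(5.0756925) = 0.0001555
t₃ = 5.0756925 − 0.0001555·(5.0756925 − 5.1300000) / (0.0001555 − 0.0651057) = 5.0756925 − (-0.0000084)/(-0.0649502) = 5.0755625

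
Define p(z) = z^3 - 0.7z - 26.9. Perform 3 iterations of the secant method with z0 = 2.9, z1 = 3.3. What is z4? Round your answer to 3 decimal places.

p(2.9) = -4.54100, p(3.3) = 6.72700
z2 = 3.30000 − 6.72700·(3.30000 − 2.90000) / (6.72700 − (-4.54100)) = 3.30000 − (2.69080)/(11.26800) = 3.06120
p(3.06120) = -0.35651
z3 = 3.06120 − (-0.35651)·(3.06120 − 3.30000) / (-0.35651 − 6.72700) = 3.06120 − (0.08513)/(-7.08351) = 3.07322
p(3.07322) = -0.02571
z4 = 3.07322 − (-0.02571)·(3.07322 − 3.06120) / (-0.02571 − (-0.35651)) = 3.07322 − (-0.00031)/(0.33079) = 3.07415

3.074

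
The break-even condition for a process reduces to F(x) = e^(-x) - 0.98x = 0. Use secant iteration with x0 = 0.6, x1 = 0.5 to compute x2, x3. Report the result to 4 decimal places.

0.5748, 0.5745

F(0.6) = -0.039188, F(0.5) = 0.116531
x2 = 0.500000 − 0.116531·(0.500000 − 0.600000) / (0.116531 − (-0.039188)) = 0.500000 − (-0.011653)/(0.155719) = 0.574834
F(0.574834) = -0.000539
x3 = 0.574834 − (-0.000539)·(0.574834 − 0.500000) / (-0.000539 − 0.116531) = 0.574834 − (-0.000040)/(-0.117070) = 0.574489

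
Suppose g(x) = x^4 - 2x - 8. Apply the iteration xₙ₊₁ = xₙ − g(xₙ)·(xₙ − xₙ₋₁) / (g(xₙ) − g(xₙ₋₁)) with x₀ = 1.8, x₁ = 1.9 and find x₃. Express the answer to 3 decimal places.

g(1.8) = -1.10240, g(1.9) = 1.23210
x₂ = 1.90000 − 1.23210·(1.90000 − 1.80000) / (1.23210 − (-1.10240)) = 1.90000 − (0.12321)/(2.33450) = 1.84722
g(1.84722) = -0.05113
x₃ = 1.84722 − (-0.05113)·(1.84722 − 1.90000) / (-0.05113 − 1.23210) = 1.84722 − (0.00270)/(-1.28323) = 1.84933

1.849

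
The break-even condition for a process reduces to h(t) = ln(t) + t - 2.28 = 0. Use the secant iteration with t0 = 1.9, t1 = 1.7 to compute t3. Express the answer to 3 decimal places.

1.731

h(1.9) = 0.26185, h(1.7) = -0.04937
t2 = 1.70000 − (-0.04937)·(1.70000 − 1.90000) / (-0.04937 − 0.26185) = 1.70000 − (0.00987)/(-0.31123) = 1.73173
h(1.73173) = 0.00085
t3 = 1.73173 − 0.00085·(1.73173 − 1.70000) / (0.00085 − (-0.04937)) = 1.73173 − (0.00003)/(0.05022) = 1.73119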